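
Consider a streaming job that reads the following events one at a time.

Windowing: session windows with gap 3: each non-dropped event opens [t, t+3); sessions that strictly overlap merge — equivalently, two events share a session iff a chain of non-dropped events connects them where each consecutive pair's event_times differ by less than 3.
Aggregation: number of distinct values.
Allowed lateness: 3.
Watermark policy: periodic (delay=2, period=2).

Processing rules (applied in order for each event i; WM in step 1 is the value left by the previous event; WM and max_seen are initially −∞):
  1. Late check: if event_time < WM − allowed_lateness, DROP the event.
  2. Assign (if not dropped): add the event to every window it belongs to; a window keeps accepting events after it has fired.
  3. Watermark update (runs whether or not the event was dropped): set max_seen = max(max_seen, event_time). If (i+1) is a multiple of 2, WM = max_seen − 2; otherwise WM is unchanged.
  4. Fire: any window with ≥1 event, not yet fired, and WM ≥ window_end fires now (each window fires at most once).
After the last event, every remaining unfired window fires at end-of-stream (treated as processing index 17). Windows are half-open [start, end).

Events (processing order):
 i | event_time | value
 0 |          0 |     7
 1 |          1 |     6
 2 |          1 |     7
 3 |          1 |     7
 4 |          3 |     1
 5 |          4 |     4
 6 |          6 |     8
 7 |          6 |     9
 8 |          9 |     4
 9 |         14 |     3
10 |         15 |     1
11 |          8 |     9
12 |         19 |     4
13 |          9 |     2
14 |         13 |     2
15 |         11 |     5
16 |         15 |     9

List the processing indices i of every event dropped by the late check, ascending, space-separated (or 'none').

11 13 14 15

i=0 t=0 v=7: → [0,3); WM=−∞
i=1 t=1 v=6: → [0,4); WM=-1
i=2 t=1 v=7: → [0,4); WM=-1
i=3 t=1 v=7: → [0,4); WM=-1
i=4 t=3 v=1: → [0,6); WM=-1
i=5 t=4 v=4: → [0,7); WM=2
i=6 t=6 v=8: → [0,9); WM=2
i=7 t=6 v=9: → [0,9); WM=4
i=8 t=9 v=4: → [9,12); WM=4
i=9 t=14 v=3: → [14,17); WM=12
i=10 t=15 v=1: → [14,18); WM=12
i=11 t=8 v=9: DROP (t<12-3); WM=13
i=12 t=19 v=4: → [19,22); WM=13
i=13 t=9 v=2: DROP (t<13-3); WM=17
i=14 t=13 v=2: DROP (t<17-3); WM=17
i=15 t=11 v=5: DROP (t<17-3); WM=17
i=16 t=15 v=9: → [14,18); WM=17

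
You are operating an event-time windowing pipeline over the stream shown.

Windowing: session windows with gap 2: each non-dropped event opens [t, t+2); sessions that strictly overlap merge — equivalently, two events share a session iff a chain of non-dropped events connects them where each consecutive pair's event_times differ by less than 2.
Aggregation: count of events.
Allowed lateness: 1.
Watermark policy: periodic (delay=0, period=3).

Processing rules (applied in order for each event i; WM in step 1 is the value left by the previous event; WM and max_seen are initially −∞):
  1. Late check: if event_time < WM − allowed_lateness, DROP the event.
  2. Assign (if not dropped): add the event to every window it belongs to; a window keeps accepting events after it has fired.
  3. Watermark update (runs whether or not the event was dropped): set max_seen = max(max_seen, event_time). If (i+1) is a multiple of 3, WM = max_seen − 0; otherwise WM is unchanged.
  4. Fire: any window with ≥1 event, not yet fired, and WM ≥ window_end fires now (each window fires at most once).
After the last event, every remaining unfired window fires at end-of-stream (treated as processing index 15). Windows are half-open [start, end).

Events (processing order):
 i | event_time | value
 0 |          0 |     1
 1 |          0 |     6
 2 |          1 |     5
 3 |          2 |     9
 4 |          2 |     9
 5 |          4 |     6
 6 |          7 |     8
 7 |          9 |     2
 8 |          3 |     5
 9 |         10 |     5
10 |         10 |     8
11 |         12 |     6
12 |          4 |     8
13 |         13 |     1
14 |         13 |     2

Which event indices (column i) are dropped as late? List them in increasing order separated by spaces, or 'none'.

12

i=0 t=0 v=1: → [0,2); WM=−∞
i=1 t=0 v=6: → [0,2); WM=−∞
i=2 t=1 v=5: → [0,3); WM=1
i=3 t=2 v=9: → [0,4); WM=1
i=4 t=2 v=9: → [0,4); WM=1
i=5 t=4 v=6: → [4,6); WM=4
i=6 t=7 v=8: → [7,9); WM=4
i=7 t=9 v=2: → [9,11); WM=4
i=8 t=3 v=5: → [0,6); WM=9
i=9 t=10 v=5: → [9,12); WM=9
i=10 t=10 v=8: → [9,12); WM=9
i=11 t=12 v=6: → [12,14); WM=12
i=12 t=4 v=8: DROP (t<12-1); WM=12
i=13 t=13 v=1: → [12,15); WM=12
i=14 t=13 v=2: → [12,15); WM=13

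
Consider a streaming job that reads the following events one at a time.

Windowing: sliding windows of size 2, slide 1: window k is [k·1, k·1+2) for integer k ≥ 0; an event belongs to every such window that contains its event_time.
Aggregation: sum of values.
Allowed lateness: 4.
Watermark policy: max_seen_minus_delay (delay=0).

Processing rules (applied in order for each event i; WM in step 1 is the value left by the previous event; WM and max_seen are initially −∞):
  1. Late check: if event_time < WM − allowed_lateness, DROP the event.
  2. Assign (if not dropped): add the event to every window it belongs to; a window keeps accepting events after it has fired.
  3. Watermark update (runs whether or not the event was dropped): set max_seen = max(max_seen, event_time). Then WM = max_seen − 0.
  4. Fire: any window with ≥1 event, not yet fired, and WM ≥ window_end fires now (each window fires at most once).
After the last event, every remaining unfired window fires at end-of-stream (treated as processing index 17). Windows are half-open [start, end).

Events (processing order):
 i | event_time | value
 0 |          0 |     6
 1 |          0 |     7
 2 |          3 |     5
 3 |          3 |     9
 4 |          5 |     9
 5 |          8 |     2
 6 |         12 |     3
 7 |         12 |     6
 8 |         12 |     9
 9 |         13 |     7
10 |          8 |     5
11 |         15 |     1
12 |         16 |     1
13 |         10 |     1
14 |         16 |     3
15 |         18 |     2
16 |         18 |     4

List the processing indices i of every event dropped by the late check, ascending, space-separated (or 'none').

i=0 t=0 v=6: → [0,2); WM=0
i=1 t=0 v=7: → [0,2); WM=0
i=2 t=3 v=5: → [3,5),[2,4); WM=3; [0,2) fires=13
i=3 t=3 v=9: → [3,5),[2,4); WM=3
i=4 t=5 v=9: → [5,7),[4,6); WM=5; [2,4) fires=14 [3,5) fires=14
i=5 t=8 v=2: → [8,10),[7,9); WM=8; [4,6) fires=9 [5,7) fires=9
i=6 t=12 v=3: → [12,14),[11,13); WM=12; [7,9) fires=2 [8,10) fires=2
i=7 t=12 v=6: → [12,14),[11,13); WM=12
i=8 t=12 v=9: → [12,14),[11,13); WM=12
i=9 t=13 v=7: → [13,15),[12,14); WM=13; [11,13) fires=18
i=10 t=8 v=5: DROP (t<13-4); WM=13
i=11 t=15 v=1: → [15,17),[14,16); WM=15; [12,14) fires=25 [13,15) fires=7
i=12 t=16 v=1: → [16,18),[15,17); WM=16; [14,16) fires=1
i=13 t=10 v=1: DROP (t<16-4); WM=16
i=14 t=16 v=3: → [16,18),[15,17); WM=16
i=15 t=18 v=2: → [18,20),[17,19); WM=18; [15,17) fires=5 [16,18) fires=4
i=16 t=18 v=4: → [18,20),[17,19); WM=18

10 13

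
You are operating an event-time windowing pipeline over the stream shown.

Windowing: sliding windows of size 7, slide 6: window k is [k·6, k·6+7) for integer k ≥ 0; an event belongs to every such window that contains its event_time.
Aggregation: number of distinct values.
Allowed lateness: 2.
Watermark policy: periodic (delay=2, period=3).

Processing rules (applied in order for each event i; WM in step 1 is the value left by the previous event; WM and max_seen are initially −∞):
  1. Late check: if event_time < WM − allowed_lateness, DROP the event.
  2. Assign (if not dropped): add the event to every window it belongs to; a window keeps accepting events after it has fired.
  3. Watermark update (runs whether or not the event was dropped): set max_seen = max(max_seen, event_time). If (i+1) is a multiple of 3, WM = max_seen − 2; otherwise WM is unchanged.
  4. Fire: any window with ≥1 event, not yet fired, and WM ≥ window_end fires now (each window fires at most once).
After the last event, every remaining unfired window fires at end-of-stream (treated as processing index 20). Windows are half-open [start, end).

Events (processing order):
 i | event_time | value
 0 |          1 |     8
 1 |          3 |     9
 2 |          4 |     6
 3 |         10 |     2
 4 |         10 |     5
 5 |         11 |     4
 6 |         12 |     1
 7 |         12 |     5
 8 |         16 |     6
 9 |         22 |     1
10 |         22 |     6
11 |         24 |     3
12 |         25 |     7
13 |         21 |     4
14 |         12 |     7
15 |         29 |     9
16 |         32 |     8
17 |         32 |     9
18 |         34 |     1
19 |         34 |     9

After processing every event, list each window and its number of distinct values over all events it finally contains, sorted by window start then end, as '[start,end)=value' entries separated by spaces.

[0,7)=3 [6,13)=4 [12,19)=3 [18,25)=4 [24,31)=3 [30,37)=3

i=0 t=1 v=8: → [0,7); WM=−∞
i=1 t=3 v=9: → [0,7); WM=−∞
i=2 t=4 v=6: → [0,7); WM=2
i=3 t=10 v=2: → [6,13); WM=2
i=4 t=10 v=5: → [6,13); WM=2
i=5 t=11 v=4: → [6,13); WM=9; [0,7) fires=3
i=6 t=12 v=1: → [12,19),[6,13); WM=9
i=7 t=12 v=5: → [12,19),[6,13); WM=9
i=8 t=16 v=6: → [12,19); WM=14; [6,13) fires=4
i=9 t=22 v=1: → [18,25); WM=14
i=10 t=22 v=6: → [18,25); WM=14
i=11 t=24 v=3: → [24,31),[18,25); WM=22; [12,19) fires=3
i=12 t=25 v=7: → [24,31); WM=22
i=13 t=21 v=4: → [18,25); WM=22
i=14 t=12 v=7: DROP (t<22-2); WM=23
i=15 t=29 v=9: → [24,31); WM=23
i=16 t=32 v=8: → [30,37); WM=23
i=17 t=32 v=9: → [30,37); WM=30; [18,25) fires=4
i=18 t=34 v=1: → [30,37); WM=30
i=19 t=34 v=9: → [30,37); WM=30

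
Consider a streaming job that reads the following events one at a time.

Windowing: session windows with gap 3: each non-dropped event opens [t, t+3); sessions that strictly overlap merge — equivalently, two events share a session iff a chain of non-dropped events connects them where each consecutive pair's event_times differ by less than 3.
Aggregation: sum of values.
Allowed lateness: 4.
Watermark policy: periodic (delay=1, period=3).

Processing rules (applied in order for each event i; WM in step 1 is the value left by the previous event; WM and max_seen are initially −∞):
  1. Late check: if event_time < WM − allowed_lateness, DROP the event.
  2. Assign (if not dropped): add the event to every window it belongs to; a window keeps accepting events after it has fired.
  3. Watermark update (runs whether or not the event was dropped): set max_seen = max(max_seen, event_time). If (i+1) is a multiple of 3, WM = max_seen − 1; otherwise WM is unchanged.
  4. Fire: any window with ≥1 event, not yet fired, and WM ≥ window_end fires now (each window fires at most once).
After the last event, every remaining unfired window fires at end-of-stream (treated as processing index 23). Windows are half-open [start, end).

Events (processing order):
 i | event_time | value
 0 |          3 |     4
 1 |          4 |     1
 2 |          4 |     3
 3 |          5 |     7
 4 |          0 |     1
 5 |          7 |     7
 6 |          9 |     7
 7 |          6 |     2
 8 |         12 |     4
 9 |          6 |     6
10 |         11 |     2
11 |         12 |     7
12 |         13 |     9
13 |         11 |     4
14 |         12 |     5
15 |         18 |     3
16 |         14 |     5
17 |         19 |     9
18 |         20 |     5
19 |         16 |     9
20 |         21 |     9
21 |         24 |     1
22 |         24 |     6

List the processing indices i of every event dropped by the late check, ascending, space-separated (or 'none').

9

i=0 t=3 v=4: → [3,6); WM=−∞
i=1 t=4 v=1: → [3,7); WM=−∞
i=2 t=4 v=3: → [3,7); WM=3
i=3 t=5 v=7: → [3,8); WM=3
i=4 t=0 v=1: → [0,3); WM=3
i=5 t=7 v=7: → [3,10); WM=6
i=6 t=9 v=7: → [3,12); WM=6
i=7 t=6 v=2: → [3,12); WM=6
i=8 t=12 v=4: → [12,15); WM=11
i=9 t=6 v=6: DROP (t<11-4); WM=11
i=10 t=11 v=2: → [3,15); WM=11
i=11 t=12 v=7: → [3,15); WM=11
i=12 t=13 v=9: → [3,16); WM=11
i=13 t=11 v=4: → [3,16); WM=11
i=14 t=12 v=5: → [3,16); WM=12
i=15 t=18 v=3: → [18,21); WM=12
i=16 t=14 v=5: → [3,17); WM=12
i=17 t=19 v=9: → [18,22); WM=18
i=18 t=20 v=5: → [18,23); WM=18
i=19 t=16 v=9: → [3,23); WM=18
i=20 t=21 v=9: → [3,24); WM=20
i=21 t=24 v=1: → [24,27); WM=20
i=22 t=24 v=6: → [24,27); WM=20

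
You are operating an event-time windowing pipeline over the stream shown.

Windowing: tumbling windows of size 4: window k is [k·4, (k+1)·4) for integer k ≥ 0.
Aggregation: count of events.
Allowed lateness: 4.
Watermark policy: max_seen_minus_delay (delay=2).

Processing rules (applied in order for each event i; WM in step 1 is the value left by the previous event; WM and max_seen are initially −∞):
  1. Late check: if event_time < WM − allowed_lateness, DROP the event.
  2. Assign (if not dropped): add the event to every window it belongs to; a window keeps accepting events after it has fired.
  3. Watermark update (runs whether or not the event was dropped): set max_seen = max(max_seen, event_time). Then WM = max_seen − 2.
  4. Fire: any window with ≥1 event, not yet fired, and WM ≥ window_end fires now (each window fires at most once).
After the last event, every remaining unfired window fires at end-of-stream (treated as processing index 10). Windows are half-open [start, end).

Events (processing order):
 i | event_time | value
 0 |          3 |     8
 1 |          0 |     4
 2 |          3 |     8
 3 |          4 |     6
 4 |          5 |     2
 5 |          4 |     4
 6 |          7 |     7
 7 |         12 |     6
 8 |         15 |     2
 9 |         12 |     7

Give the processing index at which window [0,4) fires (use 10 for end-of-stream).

6

i=0 t=3 v=8: → [0,4); WM=1
i=1 t=0 v=4: → [0,4); WM=1
i=2 t=3 v=8: → [0,4); WM=1
i=3 t=4 v=6: → [4,8); WM=2
i=4 t=5 v=2: → [4,8); WM=3
i=5 t=4 v=4: → [4,8); WM=3
i=6 t=7 v=7: → [4,8); WM=5; [0,4) fires=3
i=7 t=12 v=6: → [12,16); WM=10; [4,8) fires=4
i=8 t=15 v=2: → [12,16); WM=13
i=9 t=12 v=7: → [12,16); WM=13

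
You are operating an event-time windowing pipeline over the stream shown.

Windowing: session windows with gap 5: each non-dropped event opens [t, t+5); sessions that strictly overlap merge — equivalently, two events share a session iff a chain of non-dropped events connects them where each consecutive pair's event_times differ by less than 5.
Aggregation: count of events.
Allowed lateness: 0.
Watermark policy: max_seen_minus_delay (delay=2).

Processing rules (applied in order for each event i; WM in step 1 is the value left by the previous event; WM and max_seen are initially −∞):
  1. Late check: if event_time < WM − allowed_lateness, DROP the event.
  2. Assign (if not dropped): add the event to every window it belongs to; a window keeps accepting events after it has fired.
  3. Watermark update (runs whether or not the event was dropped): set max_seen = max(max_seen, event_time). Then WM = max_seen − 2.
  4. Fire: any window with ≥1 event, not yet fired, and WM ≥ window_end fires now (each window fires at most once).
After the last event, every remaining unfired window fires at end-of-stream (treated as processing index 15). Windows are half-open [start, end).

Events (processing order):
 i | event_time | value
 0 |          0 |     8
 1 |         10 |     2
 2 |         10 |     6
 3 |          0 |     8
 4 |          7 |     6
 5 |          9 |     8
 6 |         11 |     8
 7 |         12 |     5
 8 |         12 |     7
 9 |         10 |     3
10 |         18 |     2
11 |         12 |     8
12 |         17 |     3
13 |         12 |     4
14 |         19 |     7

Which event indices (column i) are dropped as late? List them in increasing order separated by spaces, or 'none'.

i=0 t=0 v=8: → [0,5); WM=-2
i=1 t=10 v=2: → [10,15); WM=8
i=2 t=10 v=6: → [10,15); WM=8
i=3 t=0 v=8: DROP (t<8-0); WM=8
i=4 t=7 v=6: DROP (t<8-0); WM=8
i=5 t=9 v=8: → [9,15); WM=8
i=6 t=11 v=8: → [9,16); WM=9
i=7 t=12 v=5: → [9,17); WM=10
i=8 t=12 v=7: → [9,17); WM=10
i=9 t=10 v=3: → [9,17); WM=10
i=10 t=18 v=2: → [18,23); WM=16
i=11 t=12 v=8: DROP (t<16-0); WM=16
i=12 t=17 v=3: → [17,23); WM=16
i=13 t=12 v=4: DROP (t<16-0); WM=16
i=14 t=19 v=7: → [17,24); WM=17

3 4 11 13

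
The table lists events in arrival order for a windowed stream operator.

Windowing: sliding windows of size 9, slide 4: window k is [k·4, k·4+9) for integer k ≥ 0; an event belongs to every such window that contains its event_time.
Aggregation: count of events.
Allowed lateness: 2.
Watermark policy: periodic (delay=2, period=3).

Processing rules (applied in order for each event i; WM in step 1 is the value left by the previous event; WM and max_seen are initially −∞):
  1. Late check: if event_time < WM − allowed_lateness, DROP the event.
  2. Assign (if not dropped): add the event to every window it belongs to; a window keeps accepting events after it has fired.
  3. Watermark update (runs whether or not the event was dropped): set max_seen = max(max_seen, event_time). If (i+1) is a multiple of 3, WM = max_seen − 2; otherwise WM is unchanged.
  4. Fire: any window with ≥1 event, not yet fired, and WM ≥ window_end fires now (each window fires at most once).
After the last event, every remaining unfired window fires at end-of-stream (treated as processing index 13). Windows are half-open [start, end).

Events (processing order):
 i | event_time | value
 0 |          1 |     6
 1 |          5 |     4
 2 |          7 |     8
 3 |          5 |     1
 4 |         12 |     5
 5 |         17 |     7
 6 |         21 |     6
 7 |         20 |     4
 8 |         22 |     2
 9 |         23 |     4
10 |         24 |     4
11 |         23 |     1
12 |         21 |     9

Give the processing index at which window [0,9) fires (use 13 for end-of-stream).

5

i=0 t=1 v=6: → [0,9); WM=−∞
i=1 t=5 v=4: → [4,13),[0,9); WM=−∞
i=2 t=7 v=8: → [4,13),[0,9); WM=5
i=3 t=5 v=1: → [4,13),[0,9); WM=5
i=4 t=12 v=5: → [12,21),[8,17),[4,13); WM=5
i=5 t=17 v=7: → [16,25),[12,21); WM=15; [0,9) fires=4 [4,13) fires=4
i=6 t=21 v=6: → [20,29),[16,25); WM=15
i=7 t=20 v=4: → [20,29),[16,25),[12,21); WM=15
i=8 t=22 v=2: → [20,29),[16,25); WM=20; [8,17) fires=1
i=9 t=23 v=4: → [20,29),[16,25); WM=20
i=10 t=24 v=4: → [24,33),[20,29),[16,25); WM=20
i=11 t=23 v=1: → [20,29),[16,25); WM=22; [12,21) fires=3
i=12 t=21 v=9: → [20,29),[16,25); WM=22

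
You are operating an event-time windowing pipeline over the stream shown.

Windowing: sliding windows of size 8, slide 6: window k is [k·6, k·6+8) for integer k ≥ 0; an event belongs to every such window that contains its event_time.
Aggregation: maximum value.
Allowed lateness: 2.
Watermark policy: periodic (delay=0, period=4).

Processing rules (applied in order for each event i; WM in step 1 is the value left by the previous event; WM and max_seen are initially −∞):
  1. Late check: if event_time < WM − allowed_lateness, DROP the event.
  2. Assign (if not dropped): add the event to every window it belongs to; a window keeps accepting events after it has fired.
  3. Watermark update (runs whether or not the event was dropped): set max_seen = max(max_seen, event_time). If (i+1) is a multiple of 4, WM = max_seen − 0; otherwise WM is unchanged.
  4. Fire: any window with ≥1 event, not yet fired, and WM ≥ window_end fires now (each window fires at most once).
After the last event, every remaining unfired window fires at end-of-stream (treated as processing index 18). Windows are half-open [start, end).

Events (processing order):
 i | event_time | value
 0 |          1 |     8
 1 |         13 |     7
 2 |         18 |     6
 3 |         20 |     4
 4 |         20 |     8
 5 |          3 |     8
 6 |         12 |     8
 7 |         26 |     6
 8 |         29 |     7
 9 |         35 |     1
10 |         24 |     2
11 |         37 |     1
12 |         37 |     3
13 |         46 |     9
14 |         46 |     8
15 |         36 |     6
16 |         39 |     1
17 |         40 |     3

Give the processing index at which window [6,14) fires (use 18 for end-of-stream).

i=0 t=1 v=8: → [0,8); WM=−∞
i=1 t=13 v=7: → [12,20),[6,14); WM=−∞
i=2 t=18 v=6: → [18,26),[12,20); WM=−∞
i=3 t=20 v=4: → [18,26); WM=20; [0,8) fires=8 [6,14) fires=7 [12,20) fires=7
i=4 t=20 v=8: → [18,26); WM=20
i=5 t=3 v=8: DROP (t<20-2); WM=20
i=6 t=12 v=8: DROP (t<20-2); WM=20
i=7 t=26 v=6: → [24,32); WM=26; [18,26) fires=8
i=8 t=29 v=7: → [24,32); WM=26
i=9 t=35 v=1: → [30,38); WM=26
i=10 t=24 v=2: → [24,32),[18,26); WM=26
i=11 t=37 v=1: → [36,44),[30,38); WM=37; [24,32) fires=7
i=12 t=37 v=3: → [36,44),[30,38); WM=37
i=13 t=46 v=9: → [42,50); WM=37
i=14 t=46 v=8: → [42,50); WM=37
i=15 t=36 v=6: → [36,44),[30,38); WM=46; [30,38) fires=6 [36,44) fires=6
i=16 t=39 v=1: DROP (t<46-2); WM=46
i=17 t=40 v=3: DROP (t<46-2); WM=46

3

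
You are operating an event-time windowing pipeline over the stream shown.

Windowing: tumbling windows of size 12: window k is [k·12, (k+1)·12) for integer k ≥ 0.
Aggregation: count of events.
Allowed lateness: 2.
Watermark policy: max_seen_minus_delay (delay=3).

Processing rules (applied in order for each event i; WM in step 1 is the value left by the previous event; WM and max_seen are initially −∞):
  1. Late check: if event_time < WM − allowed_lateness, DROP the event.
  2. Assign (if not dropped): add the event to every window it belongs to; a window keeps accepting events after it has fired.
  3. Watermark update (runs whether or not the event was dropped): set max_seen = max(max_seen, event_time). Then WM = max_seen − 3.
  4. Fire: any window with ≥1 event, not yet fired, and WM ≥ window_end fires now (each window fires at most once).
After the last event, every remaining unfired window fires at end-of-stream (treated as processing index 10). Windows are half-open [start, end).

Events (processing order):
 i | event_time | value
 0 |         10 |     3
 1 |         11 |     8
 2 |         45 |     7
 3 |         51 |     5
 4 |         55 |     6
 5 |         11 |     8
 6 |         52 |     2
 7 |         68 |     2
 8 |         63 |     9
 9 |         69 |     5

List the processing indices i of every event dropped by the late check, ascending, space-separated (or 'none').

i=0 t=10 v=3: → [0,12); WM=7
i=1 t=11 v=8: → [0,12); WM=8
i=2 t=45 v=7: → [36,48); WM=42; [0,12) fires=2
i=3 t=51 v=5: → [48,60); WM=48; [36,48) fires=1
i=4 t=55 v=6: → [48,60); WM=52
i=5 t=11 v=8: DROP (t<52-2); WM=52
i=6 t=52 v=2: → [48,60); WM=52
i=7 t=68 v=2: → [60,72); WM=65; [48,60) fires=3
i=8 t=63 v=9: → [60,72); WM=65
i=9 t=69 v=5: → [60,72); WM=66

5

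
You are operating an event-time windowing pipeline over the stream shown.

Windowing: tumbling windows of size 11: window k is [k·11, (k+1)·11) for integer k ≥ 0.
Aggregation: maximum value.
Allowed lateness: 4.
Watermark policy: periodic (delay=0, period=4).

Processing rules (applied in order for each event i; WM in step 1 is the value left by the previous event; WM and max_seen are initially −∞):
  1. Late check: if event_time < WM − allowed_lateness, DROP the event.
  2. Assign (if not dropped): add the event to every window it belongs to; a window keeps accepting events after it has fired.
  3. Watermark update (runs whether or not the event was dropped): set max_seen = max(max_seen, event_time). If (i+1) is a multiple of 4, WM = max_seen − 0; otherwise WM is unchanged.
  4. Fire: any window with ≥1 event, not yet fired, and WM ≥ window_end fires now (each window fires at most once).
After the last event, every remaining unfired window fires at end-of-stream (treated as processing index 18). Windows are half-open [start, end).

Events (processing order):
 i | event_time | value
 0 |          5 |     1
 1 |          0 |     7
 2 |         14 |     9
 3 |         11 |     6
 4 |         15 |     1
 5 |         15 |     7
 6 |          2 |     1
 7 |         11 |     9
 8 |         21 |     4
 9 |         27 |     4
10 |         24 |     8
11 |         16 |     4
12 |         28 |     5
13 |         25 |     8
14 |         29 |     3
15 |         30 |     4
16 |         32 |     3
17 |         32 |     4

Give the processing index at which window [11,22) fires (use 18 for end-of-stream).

11

i=0 t=5 v=1: → [0,11); WM=−∞
i=1 t=0 v=7: → [0,11); WM=−∞
i=2 t=14 v=9: → [11,22); WM=−∞
i=3 t=11 v=6: → [11,22); WM=14; [0,11) fires=7
i=4 t=15 v=1: → [11,22); WM=14
i=5 t=15 v=7: → [11,22); WM=14
i=6 t=2 v=1: DROP (t<14-4); WM=14
i=7 t=11 v=9: → [11,22); WM=15
i=8 t=21 v=4: → [11,22); WM=15
i=9 t=27 v=4: → [22,33); WM=15
i=10 t=24 v=8: → [22,33); WM=15
i=11 t=16 v=4: → [11,22); WM=27; [11,22) fires=9
i=12 t=28 v=5: → [22,33); WM=27
i=13 t=25 v=8: → [22,33); WM=27
i=14 t=29 v=3: → [22,33); WM=27
i=15 t=30 v=4: → [22,33); WM=30
i=16 t=32 v=3: → [22,33); WM=30
i=17 t=32 v=4: → [22,33); WM=30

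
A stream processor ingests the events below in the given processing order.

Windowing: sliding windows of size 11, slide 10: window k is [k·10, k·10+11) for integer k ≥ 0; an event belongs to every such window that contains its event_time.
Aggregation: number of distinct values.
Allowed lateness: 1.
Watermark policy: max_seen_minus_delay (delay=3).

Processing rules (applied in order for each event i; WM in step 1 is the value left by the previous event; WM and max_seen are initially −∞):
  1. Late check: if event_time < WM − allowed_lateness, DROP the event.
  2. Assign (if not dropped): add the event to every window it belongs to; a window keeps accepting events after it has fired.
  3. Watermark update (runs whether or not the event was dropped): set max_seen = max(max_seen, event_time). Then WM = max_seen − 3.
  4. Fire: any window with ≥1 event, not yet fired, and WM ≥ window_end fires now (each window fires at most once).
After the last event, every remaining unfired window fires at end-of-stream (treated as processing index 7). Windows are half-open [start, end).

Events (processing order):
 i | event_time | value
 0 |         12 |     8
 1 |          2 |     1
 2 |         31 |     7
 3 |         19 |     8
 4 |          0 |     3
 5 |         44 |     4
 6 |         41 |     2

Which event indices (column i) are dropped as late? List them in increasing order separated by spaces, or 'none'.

1 3 4

i=0 t=12 v=8: → [10,21); WM=9
i=1 t=2 v=1: DROP (t<9-1); WM=9
i=2 t=31 v=7: → [30,41); WM=28; [10,21) fires=1
i=3 t=19 v=8: DROP (t<28-1); WM=28
i=4 t=0 v=3: DROP (t<28-1); WM=28
i=5 t=44 v=4: → [40,51); WM=41; [30,41) fires=1
i=6 t=41 v=2: → [40,51); WM=41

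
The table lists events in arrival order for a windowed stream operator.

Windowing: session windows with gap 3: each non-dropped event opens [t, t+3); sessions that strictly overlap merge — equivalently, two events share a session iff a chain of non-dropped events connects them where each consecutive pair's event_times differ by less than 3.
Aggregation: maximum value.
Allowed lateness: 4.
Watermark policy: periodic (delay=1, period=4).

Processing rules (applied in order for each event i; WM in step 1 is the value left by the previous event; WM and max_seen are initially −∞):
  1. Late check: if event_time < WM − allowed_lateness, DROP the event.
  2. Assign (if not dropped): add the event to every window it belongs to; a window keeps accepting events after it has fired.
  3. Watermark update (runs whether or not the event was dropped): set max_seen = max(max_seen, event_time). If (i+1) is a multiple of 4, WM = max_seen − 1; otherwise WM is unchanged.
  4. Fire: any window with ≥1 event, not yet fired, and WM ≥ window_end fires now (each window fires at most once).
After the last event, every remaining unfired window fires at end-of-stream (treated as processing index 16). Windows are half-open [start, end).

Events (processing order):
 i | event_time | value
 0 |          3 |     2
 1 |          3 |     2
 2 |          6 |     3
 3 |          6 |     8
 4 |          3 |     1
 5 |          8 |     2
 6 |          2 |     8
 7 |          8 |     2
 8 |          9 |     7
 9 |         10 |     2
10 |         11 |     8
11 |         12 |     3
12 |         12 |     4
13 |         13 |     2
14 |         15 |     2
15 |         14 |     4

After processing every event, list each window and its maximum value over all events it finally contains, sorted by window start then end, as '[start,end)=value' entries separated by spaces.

i=0 t=3 v=2: → [3,6); WM=−∞
i=1 t=3 v=2: → [3,6); WM=−∞
i=2 t=6 v=3: → [6,9); WM=−∞
i=3 t=6 v=8: → [6,9); WM=5
i=4 t=3 v=1: → [3,6); WM=5
i=5 t=8 v=2: → [6,11); WM=5
i=6 t=2 v=8: → [2,6); WM=5
i=7 t=8 v=2: → [6,11); WM=7
i=8 t=9 v=7: → [6,12); WM=7
i=9 t=10 v=2: → [6,13); WM=7
i=10 t=11 v=8: → [6,14); WM=7
i=11 t=12 v=3: → [6,15); WM=11
i=12 t=12 v=4: → [6,15); WM=11
i=13 t=13 v=2: → [6,16); WM=11
i=14 t=15 v=2: → [6,18); WM=11
i=15 t=14 v=4: → [6,18); WM=14

[2,6)=8 [6,18)=8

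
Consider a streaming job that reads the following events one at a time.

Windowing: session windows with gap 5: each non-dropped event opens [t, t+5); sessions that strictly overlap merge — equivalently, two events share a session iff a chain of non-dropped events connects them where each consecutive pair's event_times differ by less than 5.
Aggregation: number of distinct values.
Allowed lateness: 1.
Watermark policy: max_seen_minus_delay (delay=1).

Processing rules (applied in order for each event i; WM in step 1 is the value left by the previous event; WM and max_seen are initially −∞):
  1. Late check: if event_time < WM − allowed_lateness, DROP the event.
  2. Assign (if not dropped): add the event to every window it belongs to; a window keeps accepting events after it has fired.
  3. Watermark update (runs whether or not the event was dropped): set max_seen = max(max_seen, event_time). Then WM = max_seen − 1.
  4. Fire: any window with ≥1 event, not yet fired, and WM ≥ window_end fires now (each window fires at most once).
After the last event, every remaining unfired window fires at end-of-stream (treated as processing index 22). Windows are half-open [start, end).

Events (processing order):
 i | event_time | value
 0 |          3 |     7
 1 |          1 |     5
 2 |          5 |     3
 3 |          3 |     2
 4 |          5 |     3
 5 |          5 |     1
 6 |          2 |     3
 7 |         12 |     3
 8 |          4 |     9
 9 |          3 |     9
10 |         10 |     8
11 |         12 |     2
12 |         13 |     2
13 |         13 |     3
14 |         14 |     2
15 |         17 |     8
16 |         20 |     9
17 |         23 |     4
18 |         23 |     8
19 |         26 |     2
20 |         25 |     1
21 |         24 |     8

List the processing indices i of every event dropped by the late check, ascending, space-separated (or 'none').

6 8 9

i=0 t=3 v=7: → [3,8); WM=2
i=1 t=1 v=5: → [1,8); WM=2
i=2 t=5 v=3: → [1,10); WM=4
i=3 t=3 v=2: → [1,10); WM=4
i=4 t=5 v=3: → [1,10); WM=4
i=5 t=5 v=1: → [1,10); WM=4
i=6 t=2 v=3: DROP (t<4-1); WM=4
i=7 t=12 v=3: → [12,17); WM=11
i=8 t=4 v=9: DROP (t<11-1); WM=11
i=9 t=3 v=9: DROP (t<11-1); WM=11
i=10 t=10 v=8: → [10,17); WM=11
i=11 t=12 v=2: → [10,17); WM=11
i=12 t=13 v=2: → [10,18); WM=12
i=13 t=13 v=3: → [10,18); WM=12
i=14 t=14 v=2: → [10,19); WM=13
i=15 t=17 v=8: → [10,22); WM=16
i=16 t=20 v=9: → [10,25); WM=19
i=17 t=23 v=4: → [10,28); WM=22
i=18 t=23 v=8: → [10,28); WM=22
i=19 t=26 v=2: → [10,31); WM=25
i=20 t=25 v=1: → [10,31); WM=25
i=21 t=24 v=8: → [10,31); WM=25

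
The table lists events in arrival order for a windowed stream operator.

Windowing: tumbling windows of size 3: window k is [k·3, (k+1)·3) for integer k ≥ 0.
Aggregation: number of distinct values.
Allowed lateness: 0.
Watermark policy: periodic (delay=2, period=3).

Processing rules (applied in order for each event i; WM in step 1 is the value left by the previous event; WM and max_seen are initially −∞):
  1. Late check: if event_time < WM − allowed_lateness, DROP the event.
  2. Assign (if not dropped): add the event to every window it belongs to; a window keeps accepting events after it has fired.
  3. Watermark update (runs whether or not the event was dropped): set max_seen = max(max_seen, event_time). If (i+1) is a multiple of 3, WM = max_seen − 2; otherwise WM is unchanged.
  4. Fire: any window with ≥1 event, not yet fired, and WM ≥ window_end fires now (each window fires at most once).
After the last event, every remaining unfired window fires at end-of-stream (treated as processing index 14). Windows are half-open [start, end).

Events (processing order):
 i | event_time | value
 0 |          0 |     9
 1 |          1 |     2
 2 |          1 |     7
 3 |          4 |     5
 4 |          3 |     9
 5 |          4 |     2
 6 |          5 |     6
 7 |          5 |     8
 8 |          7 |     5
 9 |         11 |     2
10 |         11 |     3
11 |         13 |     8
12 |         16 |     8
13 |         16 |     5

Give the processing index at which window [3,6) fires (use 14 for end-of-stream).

11

i=0 t=0 v=9: → [0,3); WM=−∞
i=1 t=1 v=2: → [0,3); WM=−∞
i=2 t=1 v=7: → [0,3); WM=-1
i=3 t=4 v=5: → [3,6); WM=-1
i=4 t=3 v=9: → [3,6); WM=-1
i=5 t=4 v=2: → [3,6); WM=2
i=6 t=5 v=6: → [3,6); WM=2
i=7 t=5 v=8: → [3,6); WM=2
i=8 t=7 v=5: → [6,9); WM=5; [0,3) fires=3
i=9 t=11 v=2: → [9,12); WM=5
i=10 t=11 v=3: → [9,12); WM=5
i=11 t=13 v=8: → [12,15); WM=11; [3,6) fires=5 [6,9) fires=1
i=12 t=16 v=8: → [15,18); WM=11
i=13 t=16 v=5: → [15,18); WM=11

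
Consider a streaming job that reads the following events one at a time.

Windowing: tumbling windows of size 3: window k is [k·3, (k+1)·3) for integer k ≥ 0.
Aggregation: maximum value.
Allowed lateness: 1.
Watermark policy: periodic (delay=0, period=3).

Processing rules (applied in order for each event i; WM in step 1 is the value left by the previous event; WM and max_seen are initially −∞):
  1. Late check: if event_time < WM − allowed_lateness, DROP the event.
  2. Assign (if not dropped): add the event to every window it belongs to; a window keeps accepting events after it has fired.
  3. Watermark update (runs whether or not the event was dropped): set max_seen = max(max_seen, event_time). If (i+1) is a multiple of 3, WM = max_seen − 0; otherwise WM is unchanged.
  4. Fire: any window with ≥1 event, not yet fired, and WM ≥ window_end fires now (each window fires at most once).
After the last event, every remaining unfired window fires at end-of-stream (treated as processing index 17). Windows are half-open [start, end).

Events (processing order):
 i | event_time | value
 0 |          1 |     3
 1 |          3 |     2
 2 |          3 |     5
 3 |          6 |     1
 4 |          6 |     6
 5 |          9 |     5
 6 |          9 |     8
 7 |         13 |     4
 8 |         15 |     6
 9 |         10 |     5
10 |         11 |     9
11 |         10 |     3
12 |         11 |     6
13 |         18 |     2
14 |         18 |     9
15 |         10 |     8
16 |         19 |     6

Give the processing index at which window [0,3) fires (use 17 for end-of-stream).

2

i=0 t=1 v=3: → [0,3); WM=−∞
i=1 t=3 v=2: → [3,6); WM=−∞
i=2 t=3 v=5: → [3,6); WM=3; [0,3) fires=3
i=3 t=6 v=1: → [6,9); WM=3
i=4 t=6 v=6: → [6,9); WM=3
i=5 t=9 v=5: → [9,12); WM=9; [3,6) fires=5 [6,9) fires=6
i=6 t=9 v=8: → [9,12); WM=9
i=7 t=13 v=4: → [12,15); WM=9
i=8 t=15 v=6: → [15,18); WM=15; [9,12) fires=8 [12,15) fires=4
i=9 t=10 v=5: DROP (t<15-1); WM=15
i=10 t=11 v=9: DROP (t<15-1); WM=15
i=11 t=10 v=3: DROP (t<15-1); WM=15
i=12 t=11 v=6: DROP (t<15-1); WM=15
i=13 t=18 v=2: → [18,21); WM=15
i=14 t=18 v=9: → [18,21); WM=18; [15,18) fires=6
i=15 t=10 v=8: DROP (t<18-1); WM=18
i=16 t=19 v=6: → [18,21); WM=18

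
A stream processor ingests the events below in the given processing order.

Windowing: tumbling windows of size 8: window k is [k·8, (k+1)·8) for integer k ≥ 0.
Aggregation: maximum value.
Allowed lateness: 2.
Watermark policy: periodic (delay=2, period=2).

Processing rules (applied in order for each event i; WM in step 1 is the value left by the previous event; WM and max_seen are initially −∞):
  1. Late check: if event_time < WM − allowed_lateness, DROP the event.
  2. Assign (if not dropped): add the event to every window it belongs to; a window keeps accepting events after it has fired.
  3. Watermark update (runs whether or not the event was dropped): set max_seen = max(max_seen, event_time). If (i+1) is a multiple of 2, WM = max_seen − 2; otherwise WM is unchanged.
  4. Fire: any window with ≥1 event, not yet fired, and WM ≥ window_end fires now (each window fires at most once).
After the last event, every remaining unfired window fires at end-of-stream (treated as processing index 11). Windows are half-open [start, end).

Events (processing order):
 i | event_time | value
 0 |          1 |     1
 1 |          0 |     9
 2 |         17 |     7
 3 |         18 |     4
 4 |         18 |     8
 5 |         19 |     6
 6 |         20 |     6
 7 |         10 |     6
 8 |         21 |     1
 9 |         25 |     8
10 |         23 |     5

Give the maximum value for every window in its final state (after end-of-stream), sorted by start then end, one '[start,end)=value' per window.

i=0 t=1 v=1: → [0,8); WM=−∞
i=1 t=0 v=9: → [0,8); WM=-1
i=2 t=17 v=7: → [16,24); WM=-1
i=3 t=18 v=4: → [16,24); WM=16; [0,8) fires=9
i=4 t=18 v=8: → [16,24); WM=16
i=5 t=19 v=6: → [16,24); WM=17
i=6 t=20 v=6: → [16,24); WM=17
i=7 t=10 v=6: DROP (t<17-2); WM=18
i=8 t=21 v=1: → [16,24); WM=18
i=9 t=25 v=8: → [24,32); WM=23
i=10 t=23 v=5: → [16,24); WM=23

[0,8)=9 [16,24)=8 [24,32)=8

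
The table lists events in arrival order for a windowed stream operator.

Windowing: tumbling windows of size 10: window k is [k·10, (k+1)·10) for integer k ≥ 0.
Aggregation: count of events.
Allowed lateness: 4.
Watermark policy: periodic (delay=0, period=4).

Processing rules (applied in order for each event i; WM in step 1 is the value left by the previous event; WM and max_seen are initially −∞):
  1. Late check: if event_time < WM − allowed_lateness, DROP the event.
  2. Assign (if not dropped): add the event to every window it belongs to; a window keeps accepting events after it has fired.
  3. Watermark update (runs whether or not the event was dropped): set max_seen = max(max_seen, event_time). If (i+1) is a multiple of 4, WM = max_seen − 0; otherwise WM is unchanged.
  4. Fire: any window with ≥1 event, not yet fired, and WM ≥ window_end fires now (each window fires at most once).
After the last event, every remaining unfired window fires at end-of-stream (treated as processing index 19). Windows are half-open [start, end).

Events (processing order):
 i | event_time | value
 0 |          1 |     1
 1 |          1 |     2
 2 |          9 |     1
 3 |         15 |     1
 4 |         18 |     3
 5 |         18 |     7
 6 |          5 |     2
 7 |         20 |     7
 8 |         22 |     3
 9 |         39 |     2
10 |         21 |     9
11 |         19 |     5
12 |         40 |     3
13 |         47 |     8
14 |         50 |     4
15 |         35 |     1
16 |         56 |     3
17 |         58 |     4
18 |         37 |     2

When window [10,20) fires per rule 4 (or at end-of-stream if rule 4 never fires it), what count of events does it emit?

i=0 t=1 v=1: → [0,10); WM=−∞
i=1 t=1 v=2: → [0,10); WM=−∞
i=2 t=9 v=1: → [0,10); WM=−∞
i=3 t=15 v=1: → [10,20); WM=15; [0,10) fires=3
i=4 t=18 v=3: → [10,20); WM=15
i=5 t=18 v=7: → [10,20); WM=15
i=6 t=5 v=2: DROP (t<15-4); WM=15
i=7 t=20 v=7: → [20,30); WM=20; [10,20) fires=3
i=8 t=22 v=3: → [20,30); WM=20
i=9 t=39 v=2: → [30,40); WM=20
i=10 t=21 v=9: → [20,30); WM=20
i=11 t=19 v=5: → [10,20); WM=39; [20,30) fires=3
i=12 t=40 v=3: → [40,50); WM=39
i=13 t=47 v=8: → [40,50); WM=39
i=14 t=50 v=4: → [50,60); WM=39
i=15 t=35 v=1: → [30,40); WM=50; [30,40) fires=2 [40,50) fires=2
i=16 t=56 v=3: → [50,60); WM=50
i=17 t=58 v=4: → [50,60); WM=50
i=18 t=37 v=2: DROP (t<50-4); WM=50

3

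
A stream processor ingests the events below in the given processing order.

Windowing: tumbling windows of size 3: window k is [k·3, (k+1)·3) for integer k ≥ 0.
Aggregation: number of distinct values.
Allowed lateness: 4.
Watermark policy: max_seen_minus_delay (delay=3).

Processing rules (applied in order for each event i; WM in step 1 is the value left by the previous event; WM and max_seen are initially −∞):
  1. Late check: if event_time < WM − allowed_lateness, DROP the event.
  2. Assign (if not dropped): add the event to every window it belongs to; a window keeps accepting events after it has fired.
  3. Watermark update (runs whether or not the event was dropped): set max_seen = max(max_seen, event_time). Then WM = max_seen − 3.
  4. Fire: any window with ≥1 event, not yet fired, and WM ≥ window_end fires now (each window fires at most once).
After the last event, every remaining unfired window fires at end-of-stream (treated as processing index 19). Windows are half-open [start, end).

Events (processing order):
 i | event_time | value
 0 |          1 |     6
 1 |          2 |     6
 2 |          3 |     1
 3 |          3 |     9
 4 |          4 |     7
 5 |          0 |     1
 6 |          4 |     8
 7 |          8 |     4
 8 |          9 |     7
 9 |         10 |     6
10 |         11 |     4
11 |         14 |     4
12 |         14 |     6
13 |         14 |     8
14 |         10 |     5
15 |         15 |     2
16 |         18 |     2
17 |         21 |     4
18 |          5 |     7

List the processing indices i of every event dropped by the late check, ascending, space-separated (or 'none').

i=0 t=1 v=6: → [0,3); WM=-2
i=1 t=2 v=6: → [0,3); WM=-1
i=2 t=3 v=1: → [3,6); WM=0
i=3 t=3 v=9: → [3,6); WM=0
i=4 t=4 v=7: → [3,6); WM=1
i=5 t=0 v=1: → [0,3); WM=1
i=6 t=4 v=8: → [3,6); WM=1
i=7 t=8 v=4: → [6,9); WM=5; [0,3) fires=2
i=8 t=9 v=7: → [9,12); WM=6; [3,6) fires=4
i=9 t=10 v=6: → [9,12); WM=7
i=10 t=11 v=4: → [9,12); WM=8
i=11 t=14 v=4: → [12,15); WM=11; [6,9) fires=1
i=12 t=14 v=6: → [12,15); WM=11
i=13 t=14 v=8: → [12,15); WM=11
i=14 t=10 v=5: → [9,12); WM=11
i=15 t=15 v=2: → [15,18); WM=12; [9,12) fires=4
i=16 t=18 v=2: → [18,21); WM=15; [12,15) fires=3
i=17 t=21 v=4: → [21,24); WM=18; [15,18) fires=1
i=18 t=5 v=7: DROP (t<18-4); WM=18

18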